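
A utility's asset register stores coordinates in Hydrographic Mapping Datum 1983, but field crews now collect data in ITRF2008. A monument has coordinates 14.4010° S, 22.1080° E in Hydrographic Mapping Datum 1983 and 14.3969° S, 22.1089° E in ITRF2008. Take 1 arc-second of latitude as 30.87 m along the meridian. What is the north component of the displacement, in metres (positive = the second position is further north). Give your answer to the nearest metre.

ΔN = 456 m

Δφ = -14.3969° − -14.4010° = +0.0041°; Δλ = 22.1089° − 22.1080° = +0.0009°.
1° of latitude = 3600 × 30.87 = 111132 m.
ΔN = Δφ × 111132 = 455.6 m; ΔE = Δλ × 111132 × cos(-14.4010°) = +0.0009 × 111132 × 0.968579 = 96.9 m.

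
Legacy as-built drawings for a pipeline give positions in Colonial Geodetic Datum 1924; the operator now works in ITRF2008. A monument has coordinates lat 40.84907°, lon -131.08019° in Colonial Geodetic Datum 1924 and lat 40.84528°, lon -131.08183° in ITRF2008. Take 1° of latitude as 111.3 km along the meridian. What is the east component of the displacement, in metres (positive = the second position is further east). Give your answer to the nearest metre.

ΔE = -138 m

Δφ = 40.84528° − 40.84907° = -0.00379°; Δλ = -131.08183° − -131.08019° = -0.00164°.
ΔN = Δφ × 111300 = -421.8 m; ΔE = Δλ × 111300 × cos(40.84907°) = -0.00164 × 111300 × 0.756435 = -138.1 m.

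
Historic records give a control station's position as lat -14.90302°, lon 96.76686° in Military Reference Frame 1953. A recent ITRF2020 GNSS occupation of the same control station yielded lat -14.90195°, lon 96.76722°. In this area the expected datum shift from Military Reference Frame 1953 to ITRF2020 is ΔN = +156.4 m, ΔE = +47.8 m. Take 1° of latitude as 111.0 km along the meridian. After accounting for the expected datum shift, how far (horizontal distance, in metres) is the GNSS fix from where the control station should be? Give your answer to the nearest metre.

Observed coordinate differences: Δφ = +0.00107°, Δλ = +0.00036°.
Converting to metres (1° lat = 111000 m, cos φ = 0.966363): observed ΔN = 118.8 m, observed ΔE = 38.6 m.
Subtracting the expected shift leaves a residual of 118.8 − (156.4) = -37.6 m north and 38.6 − (47.8) = -9.2 m east.
Residual distance = √((-37.6)² + (-9.2)²) = 38.7 m.

39 m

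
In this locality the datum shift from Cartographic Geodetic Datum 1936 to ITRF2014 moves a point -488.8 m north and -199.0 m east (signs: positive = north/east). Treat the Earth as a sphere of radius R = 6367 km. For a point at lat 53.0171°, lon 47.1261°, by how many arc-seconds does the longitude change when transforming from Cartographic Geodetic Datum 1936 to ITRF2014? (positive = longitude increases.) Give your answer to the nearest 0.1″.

At latitude 53.0171°, cos φ = 0.601577.
One radian of longitude at latitude φ spans R cos φ, so Δλ = ΔE / (R cos φ) = -199.0 / (6367000 × 0.601577) = -5.1955e-05 rad = -10.716″.

Δλ = -10.7″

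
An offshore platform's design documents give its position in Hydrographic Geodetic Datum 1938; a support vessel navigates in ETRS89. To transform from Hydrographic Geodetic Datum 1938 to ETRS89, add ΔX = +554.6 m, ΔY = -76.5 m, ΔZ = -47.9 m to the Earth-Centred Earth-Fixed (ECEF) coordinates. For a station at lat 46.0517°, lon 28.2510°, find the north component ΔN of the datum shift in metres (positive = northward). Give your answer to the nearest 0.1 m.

At φ = 46.0517°, λ = 28.2510°: sin φ = 0.719966, cos φ = 0.694009, sin λ = 0.473335, cos λ = 0.880882.
ΔN = −sin φ cos λ·ΔX − sin φ sin λ·ΔY + cos φ·ΔZ = −(0.719966)(0.880882)(554.6) − (0.719966)(0.473335)(-76.5) + (0.694009)(-47.9) = -358.90 m.

ΔN = -358.9 m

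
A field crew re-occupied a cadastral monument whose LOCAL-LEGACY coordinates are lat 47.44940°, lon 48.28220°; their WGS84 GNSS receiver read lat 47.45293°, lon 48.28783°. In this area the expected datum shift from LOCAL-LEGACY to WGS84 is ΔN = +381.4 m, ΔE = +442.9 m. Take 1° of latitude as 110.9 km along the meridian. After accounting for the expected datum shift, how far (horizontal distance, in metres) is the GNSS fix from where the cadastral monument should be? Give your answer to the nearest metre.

Observed coordinate differences: Δφ = +0.00353°, Δλ = +0.00563°.
Converting to metres (1° lat = 110900 m, cos φ = 0.676241): observed ΔN = 391.5 m, observed ΔE = 422.2 m.
Subtracting the expected shift leaves a residual of 391.5 − (381.4) = 10.1 m north and 422.2 − (442.9) = -20.7 m east.
Residual distance = √(10.1² + (-20.7)²) = 23.0 m.

23 m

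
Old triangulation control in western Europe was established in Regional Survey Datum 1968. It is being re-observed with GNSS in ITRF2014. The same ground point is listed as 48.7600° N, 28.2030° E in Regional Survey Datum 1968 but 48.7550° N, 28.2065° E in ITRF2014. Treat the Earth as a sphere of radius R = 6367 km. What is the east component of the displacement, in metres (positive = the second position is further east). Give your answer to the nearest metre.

Δφ = 48.7550° − 48.7600° = -0.0050°; Δλ = 28.2065° − 28.2030° = +0.0035°.
1° along a meridian = πR/180 = 111125 m.
ΔN = Δφ × 111125 = -555.6 m; ΔE = Δλ × 111125 × cos(48.7600°) = +0.0035 × 111125 × 0.659215 = 256.4 m.

ΔE = 256 m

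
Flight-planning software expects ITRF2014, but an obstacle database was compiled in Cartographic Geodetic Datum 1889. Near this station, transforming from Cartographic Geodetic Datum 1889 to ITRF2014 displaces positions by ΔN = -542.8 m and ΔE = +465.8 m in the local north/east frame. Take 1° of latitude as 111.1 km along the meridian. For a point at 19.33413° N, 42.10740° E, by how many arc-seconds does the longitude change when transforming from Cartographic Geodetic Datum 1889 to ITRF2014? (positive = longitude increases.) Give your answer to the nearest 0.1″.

Δλ = 16.0″

At latitude 19.33413°, cos φ = 0.943604.
1° of longitude at this latitude = 111.1 × cos φ = 104.83 km, so Δλ = 465.8 / 104834.4 = 0.0044432° = 15.996″.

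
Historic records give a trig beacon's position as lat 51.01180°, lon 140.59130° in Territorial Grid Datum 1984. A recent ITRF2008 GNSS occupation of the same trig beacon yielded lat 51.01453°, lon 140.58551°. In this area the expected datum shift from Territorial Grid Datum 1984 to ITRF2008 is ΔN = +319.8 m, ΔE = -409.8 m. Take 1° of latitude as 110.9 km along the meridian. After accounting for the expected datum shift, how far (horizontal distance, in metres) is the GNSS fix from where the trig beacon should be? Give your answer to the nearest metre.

Observed coordinate differences: Δφ = +0.00273°, Δλ = -0.00579°.
Converting to metres (1° lat = 110900 m, cos φ = 0.629160): observed ΔN = 302.8 m, observed ΔE = -404.0 m.
Subtracting the expected shift leaves a residual of 302.8 − (319.8) = -17.0 m north and -404.0 − (-409.8) = 5.8 m east.
Residual distance = √((-17.0)² + 5.8²) = 18.0 m.

18 m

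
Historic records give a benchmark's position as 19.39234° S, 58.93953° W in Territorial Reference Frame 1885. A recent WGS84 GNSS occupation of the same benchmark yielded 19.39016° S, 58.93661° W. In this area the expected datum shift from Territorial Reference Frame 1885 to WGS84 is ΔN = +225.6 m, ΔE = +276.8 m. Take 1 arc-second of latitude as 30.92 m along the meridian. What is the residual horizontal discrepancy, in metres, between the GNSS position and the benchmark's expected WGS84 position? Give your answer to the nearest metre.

34 m

Observed coordinate differences: Δφ = +0.00218°, Δλ = +0.00292°.
Converting to metres (1° lat = 111312 m, cos φ = 0.943267): observed ΔN = 242.7 m, observed ΔE = 306.6 m.
Subtracting the expected shift leaves a residual of 242.7 − (225.6) = 17.1 m north and 306.6 − (276.8) = 29.8 m east.
Residual distance = √(17.1² + 29.8²) = 34.3 m.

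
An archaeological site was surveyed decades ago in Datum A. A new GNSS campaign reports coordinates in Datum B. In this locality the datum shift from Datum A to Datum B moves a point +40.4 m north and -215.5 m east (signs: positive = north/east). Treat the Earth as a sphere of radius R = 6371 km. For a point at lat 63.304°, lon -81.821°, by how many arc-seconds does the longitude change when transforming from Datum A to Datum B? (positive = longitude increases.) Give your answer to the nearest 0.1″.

At latitude 63.304°, cos φ = 0.449257.
One radian of longitude at latitude φ spans R cos φ, so Δλ = ΔE / (R cos φ) = -215.5 / (6371000 × 0.449257) = -7.5291e-05 rad = -15.530″.

Δλ = -15.5″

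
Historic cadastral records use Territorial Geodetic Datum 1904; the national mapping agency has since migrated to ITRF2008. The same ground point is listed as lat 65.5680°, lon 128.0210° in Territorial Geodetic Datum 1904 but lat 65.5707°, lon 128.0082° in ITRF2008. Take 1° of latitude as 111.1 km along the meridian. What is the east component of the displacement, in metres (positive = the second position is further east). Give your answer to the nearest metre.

Δφ = 65.5707° − 65.5680° = +0.0027°; Δλ = 128.0082° − 128.0210° = -0.0128°.
ΔN = Δφ × 111100 = 300.0 m; ΔE = Δλ × 111100 × cos(65.5680°) = -0.0128 × 111100 × 0.413613 = -588.2 m.

ΔE = -588 m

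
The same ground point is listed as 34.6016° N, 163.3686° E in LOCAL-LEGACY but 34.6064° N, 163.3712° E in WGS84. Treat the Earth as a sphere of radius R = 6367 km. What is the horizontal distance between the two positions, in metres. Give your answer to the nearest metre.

Δφ = 34.6064° − 34.6016° = +0.0048°; Δλ = 163.3712° − 163.3686° = +0.0026°.
1° along a meridian = πR/180 = 111125 m.
ΔN = Δφ × 111125 = 533.4 m; ΔE = Δλ × 111125 × cos(34.6016°) = +0.0026 × 111125 × 0.823121 = 237.8 m.
Distance = √(ΔE² + ΔN²) = √(237.8² + 533.4²) = 584.0 m.

584 m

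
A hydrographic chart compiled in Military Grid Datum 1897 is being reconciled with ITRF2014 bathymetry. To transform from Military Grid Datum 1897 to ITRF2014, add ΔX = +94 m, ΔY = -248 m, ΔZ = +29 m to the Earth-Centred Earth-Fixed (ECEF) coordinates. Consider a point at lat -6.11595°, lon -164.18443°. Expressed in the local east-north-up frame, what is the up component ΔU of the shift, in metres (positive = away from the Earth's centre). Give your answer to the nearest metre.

At φ = -6.11595°, λ = -164.18443°: sin φ = -0.106541, cos φ = 0.994308, sin λ = -0.272542, cos λ = -0.962144.
ΔU = cos φ cos λ·ΔX + cos φ sin λ·ΔY + sin φ·ΔZ = (0.994308)(-0.962144)(94) + (0.994308)(-0.272542)(-248) + (-0.106541)(29) = -25.81 m.

ΔU = -26 m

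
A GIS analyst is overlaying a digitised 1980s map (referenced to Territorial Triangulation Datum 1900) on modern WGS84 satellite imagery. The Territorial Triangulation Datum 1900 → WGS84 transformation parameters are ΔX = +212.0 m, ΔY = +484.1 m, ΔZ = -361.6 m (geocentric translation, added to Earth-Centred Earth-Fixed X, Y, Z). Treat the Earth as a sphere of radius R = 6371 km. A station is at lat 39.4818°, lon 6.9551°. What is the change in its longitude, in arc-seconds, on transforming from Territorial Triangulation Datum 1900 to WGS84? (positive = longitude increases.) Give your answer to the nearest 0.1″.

Δλ = 19.1″

sin φ = 0.635833, cos φ = 0.771827, sin λ = 0.121091, cos λ = 0.992641.
East component: ΔE = −sin λ·ΔX + cos λ·ΔY = −(0.121091)(212.0) + (0.992641)(484.1) = 454.87 m.
1° of latitude spans πR/180 = 111195 m; at latitude φ, 1° of longitude spans that × cos φ = 85823.2 m, so Δλ = 454.87 / 85823.2 × 3600 = 19.080″.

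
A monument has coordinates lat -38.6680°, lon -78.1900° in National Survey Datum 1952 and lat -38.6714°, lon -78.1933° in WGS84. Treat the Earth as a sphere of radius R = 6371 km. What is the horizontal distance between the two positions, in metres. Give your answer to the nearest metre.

474 m

Δφ = -38.6714° − -38.6680° = -0.0034°; Δλ = -78.1933° − -78.1900° = -0.0033°.
1° along a meridian = πR/180 = 111195 m.
ΔN = Δφ × 111195 = -378.1 m; ΔE = Δλ × 111195 × cos(-38.6680°) = -0.0033 × 111195 × 0.780779 = -286.5 m.
Distance = √(ΔE² + ΔN²) = √((-286.5)² + (-378.1)²) = 474.4 m.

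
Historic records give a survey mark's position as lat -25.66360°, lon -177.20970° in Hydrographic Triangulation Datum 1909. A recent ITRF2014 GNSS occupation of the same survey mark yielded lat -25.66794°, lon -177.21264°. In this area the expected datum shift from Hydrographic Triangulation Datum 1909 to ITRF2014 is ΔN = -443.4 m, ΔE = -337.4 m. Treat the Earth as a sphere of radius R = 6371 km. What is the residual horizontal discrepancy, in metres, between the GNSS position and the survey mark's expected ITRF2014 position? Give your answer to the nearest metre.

58 m

Observed coordinate differences: Δφ = -0.00434°, Δλ = -0.00294°.
Converting to metres (1° lat = 111195 m, cos φ = 0.901352): observed ΔN = -482.6 m, observed ΔE = -294.7 m.
Subtracting the expected shift leaves a residual of -482.6 − (-443.4) = -39.2 m north and -294.7 − (-337.4) = 42.7 m east.
Residual distance = √((-39.2)² + 42.7²) = 58.0 m.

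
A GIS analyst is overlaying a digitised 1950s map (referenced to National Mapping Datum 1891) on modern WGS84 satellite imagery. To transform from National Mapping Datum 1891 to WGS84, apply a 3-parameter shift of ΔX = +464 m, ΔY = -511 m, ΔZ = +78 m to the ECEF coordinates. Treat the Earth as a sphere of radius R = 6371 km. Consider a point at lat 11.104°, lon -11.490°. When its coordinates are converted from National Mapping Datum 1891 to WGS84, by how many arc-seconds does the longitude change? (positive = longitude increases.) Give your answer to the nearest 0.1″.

Δλ = -13.5″

sin φ = 0.192590, cos φ = 0.981279, sin λ = -0.199197, cos λ = 0.979959.
East component: ΔE = −sin λ·ΔX + cos λ·ΔY = −(-0.199197)(464) + (0.979959)(-511) = -408.33 m.
1° of latitude spans πR/180 = 111195 m; at latitude φ, 1° of longitude spans that × cos φ = 109113.3 m, so Δλ = -408.33 / 109113.3 × 3600 = -13.472″.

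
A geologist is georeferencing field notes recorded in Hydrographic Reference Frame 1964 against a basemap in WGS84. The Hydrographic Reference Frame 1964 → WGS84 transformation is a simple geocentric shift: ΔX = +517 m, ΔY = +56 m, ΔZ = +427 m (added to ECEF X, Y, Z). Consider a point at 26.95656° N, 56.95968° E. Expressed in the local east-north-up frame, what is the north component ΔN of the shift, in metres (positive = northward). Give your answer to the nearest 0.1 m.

At φ = 26.95656°, λ = 56.95968°: sin φ = 0.453315, cos φ = 0.891350, sin λ = 0.838287, cos λ = 0.545229.
ΔN = −sin φ cos λ·ΔX − sin φ sin λ·ΔY + cos φ·ΔZ = −(0.453315)(0.545229)(517) − (0.453315)(0.838287)(56) + (0.891350)(427) = 231.54 m.

ΔN = 231.5 m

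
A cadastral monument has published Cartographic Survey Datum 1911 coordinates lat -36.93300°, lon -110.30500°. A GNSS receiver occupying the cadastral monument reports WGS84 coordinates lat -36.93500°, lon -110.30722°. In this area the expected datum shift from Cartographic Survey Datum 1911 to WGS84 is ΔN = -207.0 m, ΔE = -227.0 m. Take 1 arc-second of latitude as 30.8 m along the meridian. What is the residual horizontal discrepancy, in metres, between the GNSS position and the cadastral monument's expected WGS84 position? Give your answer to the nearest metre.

34 m

Observed coordinate differences: Δφ = -0.00200°, Δλ = -0.00222°.
Converting to metres (1° lat = 110880 m, cos φ = 0.799339): observed ΔN = -221.8 m, observed ΔE = -196.8 m.
Subtracting the expected shift leaves a residual of -221.8 − (-207.0) = -14.8 m north and -196.8 − (-227.0) = 30.2 m east.
Residual distance = √((-14.8)² + 30.2²) = 33.6 m.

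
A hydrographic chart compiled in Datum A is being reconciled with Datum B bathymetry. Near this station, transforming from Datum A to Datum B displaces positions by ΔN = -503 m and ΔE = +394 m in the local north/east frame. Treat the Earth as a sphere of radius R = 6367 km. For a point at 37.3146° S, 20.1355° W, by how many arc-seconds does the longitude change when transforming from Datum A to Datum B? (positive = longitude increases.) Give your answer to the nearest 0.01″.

Δλ = 16.05″

At latitude -37.3146°, cos φ = 0.795319.
One radian of longitude at latitude φ spans R cos φ, so Δλ = ΔE / (R cos φ) = 394.0 / (6367000 × 0.795319) = 7.7807e-05 rad = 16.049″.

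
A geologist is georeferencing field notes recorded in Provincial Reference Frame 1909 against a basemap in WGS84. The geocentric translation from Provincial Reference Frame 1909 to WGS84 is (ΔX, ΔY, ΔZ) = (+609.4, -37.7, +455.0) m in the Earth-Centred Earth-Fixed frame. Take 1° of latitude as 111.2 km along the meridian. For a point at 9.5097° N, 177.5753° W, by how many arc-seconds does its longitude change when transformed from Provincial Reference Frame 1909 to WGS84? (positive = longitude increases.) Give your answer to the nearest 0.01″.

Δλ = 2.08″

sin φ = 0.165215, cos φ = 0.986258, sin λ = -0.042306, cos λ = -0.999105.
East component: ΔE = −sin λ·ΔX + cos λ·ΔY = −(-0.042306)(609.4) + (-0.999105)(-37.7) = 63.45 m.
1° of latitude spans 111200 m; at latitude φ, 1° of longitude spans that × cos φ = 109671.9 m, so Δλ = 63.45 / 109671.9 × 3600 = 2.083″.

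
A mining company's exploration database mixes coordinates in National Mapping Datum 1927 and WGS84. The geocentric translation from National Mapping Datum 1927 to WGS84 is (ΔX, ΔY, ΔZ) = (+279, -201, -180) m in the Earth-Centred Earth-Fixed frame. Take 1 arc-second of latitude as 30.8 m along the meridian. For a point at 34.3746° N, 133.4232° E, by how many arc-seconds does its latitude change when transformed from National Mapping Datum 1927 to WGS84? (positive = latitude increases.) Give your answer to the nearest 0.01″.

Δφ = 1.37″

sin φ = 0.564601, cos φ = 0.825364, sin λ = 0.726296, cos λ = -0.687382.
North component: ΔN = −sin φ cos λ·ΔX − sin φ sin λ·ΔY + cos φ·ΔZ = −(0.564601)(-0.687382)(279) − (0.564601)(0.726296)(-201) + (0.825364)(-180) = 42.14 m.
1° of latitude spans 3600 × 30.80 = 110880 m, so Δφ = 42.14 / 110880 × 3600 = 1.368″.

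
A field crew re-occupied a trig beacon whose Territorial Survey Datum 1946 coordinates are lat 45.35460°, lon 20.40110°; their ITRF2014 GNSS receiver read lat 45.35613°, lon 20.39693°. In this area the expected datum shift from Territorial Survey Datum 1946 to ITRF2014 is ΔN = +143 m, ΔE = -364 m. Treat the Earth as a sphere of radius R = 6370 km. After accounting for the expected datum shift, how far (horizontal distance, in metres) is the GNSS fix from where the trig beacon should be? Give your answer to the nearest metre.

47 m

Observed coordinate differences: Δφ = +0.00153°, Δλ = -0.00417°.
Converting to metres (1° lat = 111177 m, cos φ = 0.702717): observed ΔN = 170.1 m, observed ΔE = -325.8 m.
Subtracting the expected shift leaves a residual of 170.1 − (143) = 27.1 m north and -325.8 − (-364) = 38.2 m east.
Residual distance = √(27.1² + 38.2²) = 46.8 m.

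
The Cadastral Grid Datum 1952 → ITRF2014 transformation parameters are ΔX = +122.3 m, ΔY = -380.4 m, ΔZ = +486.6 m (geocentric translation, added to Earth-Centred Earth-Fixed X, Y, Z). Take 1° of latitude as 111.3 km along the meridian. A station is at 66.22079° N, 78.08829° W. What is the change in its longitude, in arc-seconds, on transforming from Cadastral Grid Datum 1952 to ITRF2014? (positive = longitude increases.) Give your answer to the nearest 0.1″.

Δλ = 3.3″

sin φ = 0.915106, cos φ = 0.403213, sin λ = -0.978467, cos λ = 0.206404.
East component: ΔE = −sin λ·ΔX + cos λ·ΔY = −(-0.978467)(122.3) + (0.206404)(-380.4) = 41.15 m.
1° of latitude spans 111300 m; at latitude φ, 1° of longitude spans that × cos φ = 44877.6 m, so Δλ = 41.15 / 44877.6 × 3600 = 3.301″.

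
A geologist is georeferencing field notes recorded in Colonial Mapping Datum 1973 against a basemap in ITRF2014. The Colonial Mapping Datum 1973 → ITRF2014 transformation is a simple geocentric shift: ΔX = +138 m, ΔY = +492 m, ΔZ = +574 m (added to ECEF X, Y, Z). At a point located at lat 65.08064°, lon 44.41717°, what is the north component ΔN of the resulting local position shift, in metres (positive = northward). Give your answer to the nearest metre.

The local north axis is (−sin φ cos λ, −sin φ sin λ, cos φ), giving ΔN = -89.392 − 312.282 + 241.850 = -159.82 m.

ΔN = -160 m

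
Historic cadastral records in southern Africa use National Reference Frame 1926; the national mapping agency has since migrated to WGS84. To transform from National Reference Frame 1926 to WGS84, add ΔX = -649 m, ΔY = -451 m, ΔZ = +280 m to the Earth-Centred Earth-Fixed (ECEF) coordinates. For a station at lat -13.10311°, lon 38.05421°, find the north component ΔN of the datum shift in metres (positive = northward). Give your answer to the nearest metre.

The local north axis is (−sin φ cos λ, −sin φ sin λ, cos φ), giving ΔN = -115.855 − 63.024 + 272.710 = 93.83 m.

ΔN = 94 m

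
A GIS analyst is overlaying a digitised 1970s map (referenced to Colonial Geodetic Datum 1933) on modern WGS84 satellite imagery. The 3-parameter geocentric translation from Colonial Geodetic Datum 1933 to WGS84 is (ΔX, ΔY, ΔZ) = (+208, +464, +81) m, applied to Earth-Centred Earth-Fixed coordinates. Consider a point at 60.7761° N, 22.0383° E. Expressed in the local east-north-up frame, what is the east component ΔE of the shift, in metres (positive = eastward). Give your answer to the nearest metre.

At φ = 60.7761°, λ = 22.0383°: sin φ = 0.872718, cos φ = 0.488224, sin λ = 0.375226, cos λ = 0.926933.
ΔE = −sin λ·ΔX + cos λ·ΔY = −(0.375226)·(208) + (0.926933)·(464) = 352.05 m.

ΔE = 352 m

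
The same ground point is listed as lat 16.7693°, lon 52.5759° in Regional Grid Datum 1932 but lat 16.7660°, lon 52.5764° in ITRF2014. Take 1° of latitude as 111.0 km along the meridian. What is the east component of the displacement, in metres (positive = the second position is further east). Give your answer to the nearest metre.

Δφ = 16.7660° − 16.7693° = -0.0033°; Δλ = 52.5764° − 52.5759° = +0.0005°.
ΔN = Δφ × 111000 = -366.3 m; ΔE = Δλ × 111000 × cos(16.7693°) = +0.0005 × 111000 × 0.957474 = 53.1 m.

ΔE = 53 m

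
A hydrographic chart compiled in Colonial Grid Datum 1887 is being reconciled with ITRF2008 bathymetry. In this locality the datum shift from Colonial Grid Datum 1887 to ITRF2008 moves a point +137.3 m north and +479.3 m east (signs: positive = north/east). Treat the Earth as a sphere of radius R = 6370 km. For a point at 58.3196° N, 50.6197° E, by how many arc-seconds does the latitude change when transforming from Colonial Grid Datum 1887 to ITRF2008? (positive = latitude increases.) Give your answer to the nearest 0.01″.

Δφ = 4.45″

On a sphere of radius R, 1 rad of latitude = R, so Δφ = ΔN / R = 137.3 / 6370000 = 2.1554e-05 rad = 4.446″.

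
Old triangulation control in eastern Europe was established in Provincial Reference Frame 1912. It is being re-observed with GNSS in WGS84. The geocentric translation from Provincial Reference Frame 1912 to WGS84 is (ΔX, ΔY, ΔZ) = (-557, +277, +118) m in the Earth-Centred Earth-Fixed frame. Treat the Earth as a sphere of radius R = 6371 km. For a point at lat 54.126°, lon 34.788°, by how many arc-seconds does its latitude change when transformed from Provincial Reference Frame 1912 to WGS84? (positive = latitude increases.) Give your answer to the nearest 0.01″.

Δφ = 10.09″

sin φ = 0.810308, cos φ = 0.586005, sin λ = 0.570542, cos λ = 0.821269.
North component: ΔN = −sin φ cos λ·ΔX − sin φ sin λ·ΔY + cos φ·ΔZ = −(0.810308)(0.821269)(-557) − (0.810308)(0.570542)(277) + (0.586005)(118) = 311.76 m.
1° of latitude spans πR/180 = 111195 m, so Δφ = 311.76 / 111195 × 3600 = 10.093″.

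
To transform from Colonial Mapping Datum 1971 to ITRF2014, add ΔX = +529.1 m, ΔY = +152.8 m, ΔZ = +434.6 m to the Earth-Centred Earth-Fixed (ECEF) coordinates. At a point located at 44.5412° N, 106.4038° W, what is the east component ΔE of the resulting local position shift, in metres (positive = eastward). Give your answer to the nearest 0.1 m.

ΔE = 464.4 m

The local east axis at (φ, λ) is (−sin λ, cos λ, 0), so ΔE = −sin(-106.4038°)·529.1 + cos(-106.4038°)·152.8 = 464.41 m.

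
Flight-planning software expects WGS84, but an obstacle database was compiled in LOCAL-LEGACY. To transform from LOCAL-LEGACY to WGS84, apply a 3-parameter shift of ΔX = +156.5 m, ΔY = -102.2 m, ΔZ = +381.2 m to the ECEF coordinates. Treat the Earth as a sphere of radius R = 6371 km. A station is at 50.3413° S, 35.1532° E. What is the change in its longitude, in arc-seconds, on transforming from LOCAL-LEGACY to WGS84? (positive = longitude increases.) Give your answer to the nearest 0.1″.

Δλ = -8.8″

sin φ = -0.769860, cos φ = 0.638213, sin λ = 0.575765, cos λ = 0.817615.
East component: ΔE = −sin λ·ΔX + cos λ·ΔY = −(0.575765)(156.5) + (0.817615)(-102.2) = -173.67 m.
1° of latitude spans πR/180 = 111195 m; at latitude φ, 1° of longitude spans that × cos φ = 70966.1 m, so Δλ = -173.67 / 70966.1 × 3600 = -8.810″.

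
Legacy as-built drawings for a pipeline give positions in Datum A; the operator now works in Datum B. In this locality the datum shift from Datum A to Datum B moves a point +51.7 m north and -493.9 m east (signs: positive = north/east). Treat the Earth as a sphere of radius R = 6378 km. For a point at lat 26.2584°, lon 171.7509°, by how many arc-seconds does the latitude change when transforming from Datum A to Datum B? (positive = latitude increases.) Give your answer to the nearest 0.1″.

On a sphere of radius R, 1 rad of latitude = R, so Δφ = ΔN / R = 51.7 / 6378000 = 8.1060e-06 rad = 1.672″.

Δφ = 1.7″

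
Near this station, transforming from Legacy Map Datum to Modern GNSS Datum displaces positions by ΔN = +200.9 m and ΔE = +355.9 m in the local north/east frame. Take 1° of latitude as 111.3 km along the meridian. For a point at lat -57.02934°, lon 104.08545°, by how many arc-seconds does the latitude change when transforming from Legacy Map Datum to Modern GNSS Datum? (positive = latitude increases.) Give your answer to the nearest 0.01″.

Δφ = 6.50″

1° of latitude = 111.3 km, so Δφ = 200.9 / 111300 = 0.0018050° = 6.498″.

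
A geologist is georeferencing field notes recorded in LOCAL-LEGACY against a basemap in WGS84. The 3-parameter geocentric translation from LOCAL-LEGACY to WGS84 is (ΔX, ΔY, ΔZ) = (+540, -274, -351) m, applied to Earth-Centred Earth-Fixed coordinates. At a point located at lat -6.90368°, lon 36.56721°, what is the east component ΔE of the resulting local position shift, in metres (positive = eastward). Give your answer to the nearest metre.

ΔE = -542 m

At φ = -6.90368°, λ = 36.56721°: sin φ = -0.120201, cos φ = 0.992750, sin λ = 0.595765, cos λ = 0.803159.
ΔE = −sin λ·ΔX + cos λ·ΔY = −(0.595765)·(540) + (0.803159)·(-274) = -541.78 m.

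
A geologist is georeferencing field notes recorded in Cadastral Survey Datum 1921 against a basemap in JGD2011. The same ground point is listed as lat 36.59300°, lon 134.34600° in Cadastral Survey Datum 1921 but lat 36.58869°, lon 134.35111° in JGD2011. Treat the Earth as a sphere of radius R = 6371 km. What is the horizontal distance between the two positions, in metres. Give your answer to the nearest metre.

Δφ = 36.58869° − 36.59300° = -0.00431°; Δλ = 134.35111° − 134.34600° = +0.00511°.
1° along a meridian = πR/180 = 111195 m.
ΔN = Δφ × 111195 = -479.3 m; ΔE = Δλ × 111195 × cos(36.59300°) = +0.00511 × 111195 × 0.802890 = 456.2 m.
Distance = √(ΔE² + ΔN²) = √(456.2² + (-479.3)²) = 661.7 m.

662 m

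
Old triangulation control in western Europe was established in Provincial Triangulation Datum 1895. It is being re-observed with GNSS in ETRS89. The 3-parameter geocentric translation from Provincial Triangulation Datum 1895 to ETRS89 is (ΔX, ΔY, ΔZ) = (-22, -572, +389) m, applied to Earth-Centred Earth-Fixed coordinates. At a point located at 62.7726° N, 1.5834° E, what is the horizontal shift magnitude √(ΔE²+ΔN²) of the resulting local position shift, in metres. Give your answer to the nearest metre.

The local east axis at (φ, λ) is (−sin λ, cos λ, 0), so ΔE = −sin(1.5834°)·(-22) + cos(1.5834°)·(-572) = -571.17 m.
The local north axis is (−sin φ cos λ, −sin φ sin λ, cos φ), giving ΔN = 19.555 + 14.054 + 177.977 = 211.59 m.
Horizontal magnitude = √(ΔE² + ΔN²) = √((-571.17)² + 211.59²) = 609.10 m.

609 m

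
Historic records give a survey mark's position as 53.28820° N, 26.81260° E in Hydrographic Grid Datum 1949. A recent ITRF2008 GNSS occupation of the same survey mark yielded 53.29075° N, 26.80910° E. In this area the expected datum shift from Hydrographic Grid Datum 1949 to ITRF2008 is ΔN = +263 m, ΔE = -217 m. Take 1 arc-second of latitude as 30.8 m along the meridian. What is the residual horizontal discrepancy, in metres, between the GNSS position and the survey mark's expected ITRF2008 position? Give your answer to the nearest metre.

25 m

Observed coordinate differences: Δφ = +0.00255°, Δλ = -0.00350°.
Converting to metres (1° lat = 110880 m, cos φ = 0.597790): observed ΔN = 282.7 m, observed ΔE = -232.0 m.
Subtracting the expected shift leaves a residual of 282.7 − (263) = 19.7 m north and -232.0 − (-217) = -15.0 m east.
Residual distance = √(19.7² + (-15.0)²) = 24.8 m.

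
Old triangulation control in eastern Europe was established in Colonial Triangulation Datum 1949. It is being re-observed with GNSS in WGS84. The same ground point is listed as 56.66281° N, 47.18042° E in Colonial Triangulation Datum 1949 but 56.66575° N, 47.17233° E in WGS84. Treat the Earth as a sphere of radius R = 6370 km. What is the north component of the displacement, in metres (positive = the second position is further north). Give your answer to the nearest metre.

Δφ = 56.66575° − 56.66281° = +0.00294°; Δλ = 47.17233° − 47.18042° = -0.00809°.
1° along a meridian = πR/180 = 111177 m.
ΔN = Δφ × 111177 = 326.9 m; ΔE = Δλ × 111177 × cos(56.66281°) = -0.00809 × 111177 × 0.549565 = -494.3 m.

ΔN = 327 m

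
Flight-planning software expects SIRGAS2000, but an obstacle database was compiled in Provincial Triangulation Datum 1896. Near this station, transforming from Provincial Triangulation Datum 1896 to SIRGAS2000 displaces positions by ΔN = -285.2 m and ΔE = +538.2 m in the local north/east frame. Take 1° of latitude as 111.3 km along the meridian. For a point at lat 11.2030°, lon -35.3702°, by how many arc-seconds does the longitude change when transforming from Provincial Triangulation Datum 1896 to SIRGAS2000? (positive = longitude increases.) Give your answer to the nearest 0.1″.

At latitude 11.2030°, cos φ = 0.980945.
1° of longitude at this latitude = 111.3 × cos φ = 109.18 km, so Δλ = 538.2 / 109179.2 = 0.0049295° = 17.746″.

Δλ = 17.7″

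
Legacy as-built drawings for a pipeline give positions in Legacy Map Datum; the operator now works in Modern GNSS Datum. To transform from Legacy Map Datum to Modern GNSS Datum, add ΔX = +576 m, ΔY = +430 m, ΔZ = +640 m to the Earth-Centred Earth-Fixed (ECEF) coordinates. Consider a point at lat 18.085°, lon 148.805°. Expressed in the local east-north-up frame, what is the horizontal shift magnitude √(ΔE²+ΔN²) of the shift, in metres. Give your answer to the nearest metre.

At φ = 18.085°, λ = 148.805°: sin φ = 0.310428, cos φ = 0.950597, sin λ = 0.517952, cos λ = -0.855409.
ΔE = −sin λ·ΔX + cos λ·ΔY = −(0.517952)·(576) + (-0.855409)·(430) = -666.17 m.
ΔN = −sin φ cos λ·ΔX − sin φ sin λ·ΔY + cos φ·ΔZ = −(0.310428)(-0.855409)(576) − (0.310428)(0.517952)(430) + (0.950597)(640) = 692.20 m.
Horizontal magnitude = √(ΔE² + ΔN²) = √((-666.17)² + 692.20²) = 960.68 m.

961 m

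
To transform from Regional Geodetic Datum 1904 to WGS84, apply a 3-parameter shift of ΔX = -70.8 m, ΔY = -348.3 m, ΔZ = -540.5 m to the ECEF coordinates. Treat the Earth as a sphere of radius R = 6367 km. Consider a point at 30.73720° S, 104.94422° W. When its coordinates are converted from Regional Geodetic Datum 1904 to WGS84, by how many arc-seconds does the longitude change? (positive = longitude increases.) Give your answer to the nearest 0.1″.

sin φ = -0.511101, cos φ = 0.859521, sin λ = -0.966177, cos λ = -0.257879.
East component: ΔE = −sin λ·ΔX + cos λ·ΔY = −(-0.966177)(-70.8) + (-0.257879)(-348.3) = 21.41 m.
1° of latitude spans πR/180 = 111125 m; at latitude φ, 1° of longitude spans that × cos φ = 95514.3 m, so Δλ = 21.41 / 95514.3 × 3600 = 0.807″.

Δλ = 0.8″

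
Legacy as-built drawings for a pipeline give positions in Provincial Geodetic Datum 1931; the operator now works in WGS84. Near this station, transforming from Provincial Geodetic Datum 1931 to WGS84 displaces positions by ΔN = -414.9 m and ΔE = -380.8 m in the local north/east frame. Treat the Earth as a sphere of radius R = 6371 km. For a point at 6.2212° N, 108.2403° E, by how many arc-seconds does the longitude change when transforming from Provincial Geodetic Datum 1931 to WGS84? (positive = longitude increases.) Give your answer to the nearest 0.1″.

Δλ = -12.4″

At latitude 6.2212°, cos φ = 0.994111.
One radian of longitude at latitude φ spans R cos φ, so Δλ = ΔE / (R cos φ) = -380.8 / (6371000 × 0.994111) = -6.0125e-05 rad = -12.402″.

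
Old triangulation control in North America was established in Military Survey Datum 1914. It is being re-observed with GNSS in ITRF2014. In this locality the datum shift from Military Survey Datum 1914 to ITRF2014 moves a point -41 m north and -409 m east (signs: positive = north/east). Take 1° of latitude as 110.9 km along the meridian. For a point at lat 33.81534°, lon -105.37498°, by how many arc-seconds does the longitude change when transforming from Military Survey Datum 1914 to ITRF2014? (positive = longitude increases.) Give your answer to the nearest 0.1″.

Δλ = -16.0″

At latitude 33.81534°, cos φ = 0.830836.
1° of longitude at this latitude = 110.9 × cos φ = 92.14 km, so Δλ = -409.0 / 92139.7 = -0.0044389° = -15.980″.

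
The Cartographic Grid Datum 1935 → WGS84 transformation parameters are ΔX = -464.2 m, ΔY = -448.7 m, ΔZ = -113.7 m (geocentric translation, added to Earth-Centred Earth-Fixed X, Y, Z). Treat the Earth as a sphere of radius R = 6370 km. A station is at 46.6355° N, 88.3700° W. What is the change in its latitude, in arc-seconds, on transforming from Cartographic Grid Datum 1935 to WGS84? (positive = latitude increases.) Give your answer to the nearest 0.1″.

sin φ = 0.727000, cos φ = 0.686637, sin λ = -0.999595, cos λ = 0.028445.
North component: ΔN = −sin φ cos λ·ΔX − sin φ sin λ·ΔY + cos φ·ΔZ = −(0.727000)(0.028445)(-464.2) − (0.727000)(-0.999595)(-448.7) + (0.686637)(-113.7) = -394.54 m.
1° of latitude spans πR/180 = 111177 m, so Δφ = -394.54 / 111177 × 3600 = -12.776″.

Δφ = -12.8″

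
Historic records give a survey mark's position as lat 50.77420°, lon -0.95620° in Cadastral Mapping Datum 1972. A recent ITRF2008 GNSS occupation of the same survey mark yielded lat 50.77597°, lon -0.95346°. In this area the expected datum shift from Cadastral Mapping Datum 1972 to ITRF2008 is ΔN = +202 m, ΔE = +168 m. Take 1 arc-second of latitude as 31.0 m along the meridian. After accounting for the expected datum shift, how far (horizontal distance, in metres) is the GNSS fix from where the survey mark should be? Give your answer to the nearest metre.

26 m

Observed coordinate differences: Δφ = +0.00177°, Δλ = +0.00274°.
Converting to metres (1° lat = 111600 m, cos φ = 0.632378): observed ΔN = 197.5 m, observed ΔE = 193.4 m.
Subtracting the expected shift leaves a residual of 197.5 − (202) = -4.5 m north and 193.4 − (168) = 25.4 m east.
Residual distance = √((-4.5)² + 25.4²) = 25.8 m.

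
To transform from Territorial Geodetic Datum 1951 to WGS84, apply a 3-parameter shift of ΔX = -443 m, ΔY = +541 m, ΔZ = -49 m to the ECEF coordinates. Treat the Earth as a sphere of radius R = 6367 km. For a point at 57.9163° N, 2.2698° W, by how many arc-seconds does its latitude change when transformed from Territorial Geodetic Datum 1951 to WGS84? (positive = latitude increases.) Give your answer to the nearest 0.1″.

Δφ = 11.9″

sin φ = 0.847273, cos φ = 0.531158, sin λ = -0.039605, cos λ = 0.999215.
North component: ΔN = −sin φ cos λ·ΔX − sin φ sin λ·ΔY + cos φ·ΔZ = −(0.847273)(0.999215)(-443) − (0.847273)(-0.039605)(541) + (0.531158)(-49) = 367.17 m.
1° of latitude spans πR/180 = 111125 m, so Δφ = 367.17 / 111125 × 3600 = 11.895″.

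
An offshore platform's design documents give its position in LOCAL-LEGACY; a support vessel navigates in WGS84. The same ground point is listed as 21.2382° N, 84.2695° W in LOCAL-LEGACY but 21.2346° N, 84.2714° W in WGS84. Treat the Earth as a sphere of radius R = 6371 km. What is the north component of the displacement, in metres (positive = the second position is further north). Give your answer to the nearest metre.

Δφ = 21.2346° − 21.2382° = -0.0036°; Δλ = -84.2714° − -84.2695° = -0.0019°.
1° along a meridian = πR/180 = 111195 m.
ΔN = Δφ × 111195 = -400.3 m; ΔE = Δλ × 111195 × cos(21.2382°) = -0.0019 × 111195 × 0.932082 = -196.9 m.

ΔN = -400 m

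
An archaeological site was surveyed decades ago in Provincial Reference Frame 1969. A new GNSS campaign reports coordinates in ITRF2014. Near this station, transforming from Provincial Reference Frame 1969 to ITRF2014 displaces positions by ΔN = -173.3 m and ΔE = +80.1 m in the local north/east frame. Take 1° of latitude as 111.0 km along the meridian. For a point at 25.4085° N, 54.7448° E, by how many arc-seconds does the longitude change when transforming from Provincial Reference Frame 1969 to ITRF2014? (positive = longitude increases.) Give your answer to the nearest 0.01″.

At latitude 25.4085°, cos φ = 0.903272.
1° of longitude at this latitude = 111.0 × cos φ = 100.26 km, so Δλ = 80.1 / 100263.2 = 0.0007989° = 2.876″.

Δλ = 2.88″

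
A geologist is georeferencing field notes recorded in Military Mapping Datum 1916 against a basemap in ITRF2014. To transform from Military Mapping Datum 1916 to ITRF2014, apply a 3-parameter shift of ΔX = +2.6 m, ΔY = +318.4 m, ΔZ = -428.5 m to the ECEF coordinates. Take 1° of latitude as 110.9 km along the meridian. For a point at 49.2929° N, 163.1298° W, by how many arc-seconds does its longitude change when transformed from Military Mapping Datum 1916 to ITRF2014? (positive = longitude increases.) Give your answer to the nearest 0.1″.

sin φ = 0.758054, cos φ = 0.652192, sin λ = -0.290205, cos λ = -0.956965.
East component: ΔE = −sin λ·ΔX + cos λ·ΔY = −(-0.290205)(2.6) + (-0.956965)(318.4) = -303.94 m.
1° of latitude spans 110900 m; at latitude φ, 1° of longitude spans that × cos φ = 72328.1 m, so Δλ = -303.94 / 72328.1 × 3600 = -15.128″.

Δλ = -15.1″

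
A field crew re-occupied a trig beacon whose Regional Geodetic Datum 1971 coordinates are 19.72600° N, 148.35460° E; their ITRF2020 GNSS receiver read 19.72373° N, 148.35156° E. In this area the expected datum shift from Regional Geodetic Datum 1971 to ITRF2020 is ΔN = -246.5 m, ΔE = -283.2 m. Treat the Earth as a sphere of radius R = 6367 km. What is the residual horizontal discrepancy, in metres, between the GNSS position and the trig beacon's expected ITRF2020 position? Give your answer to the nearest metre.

35 m

Observed coordinate differences: Δφ = -0.00227°, Δλ = -0.00304°.
Converting to metres (1° lat = 111125 m, cos φ = 0.941317): observed ΔN = -252.3 m, observed ΔE = -318.0 m.
Subtracting the expected shift leaves a residual of -252.3 − (-246.5) = -5.8 m north and -318.0 − (-283.2) = -34.8 m east.
Residual distance = √((-5.8)² + (-34.8)²) = 35.3 m.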